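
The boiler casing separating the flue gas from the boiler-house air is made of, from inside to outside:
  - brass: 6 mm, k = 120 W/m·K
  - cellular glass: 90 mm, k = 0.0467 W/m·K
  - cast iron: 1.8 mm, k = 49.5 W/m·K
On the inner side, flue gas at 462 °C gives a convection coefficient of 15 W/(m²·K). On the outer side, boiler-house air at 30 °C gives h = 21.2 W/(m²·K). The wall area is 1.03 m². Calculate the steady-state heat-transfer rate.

Q ≈ 218 W

Treating each layer as a thermal resistance in series:
R_inner film = 1/(h_i·A) = 1/(15×1.03) = 0.06472 K/W
R_brass = L/(kA) = 0.006/(120×1.03) = 4.854×10^-5 K/W
R_cellular glass = L/(kA) = 0.09/(0.0467×1.03) = 1.871 K/W
R_cast iron = L/(kA) = 0.0018/(49.5×1.03) = 3.53×10^-5 K/W
R_outer film = 1/(h_o·A) = 1/(21.2×1.03) = 0.0458 K/W
R_total = 1.982 K/W
Q = ΔT / R_total = 432 / 1.982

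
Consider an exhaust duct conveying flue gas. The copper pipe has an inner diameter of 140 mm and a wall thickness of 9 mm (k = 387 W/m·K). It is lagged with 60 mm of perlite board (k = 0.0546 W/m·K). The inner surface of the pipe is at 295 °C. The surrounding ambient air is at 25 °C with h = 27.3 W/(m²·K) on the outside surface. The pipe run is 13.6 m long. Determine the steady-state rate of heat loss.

Cylindrical conduction, so R = ln(r₂/r₁)/(2πkL) per layer, in series:
R_copper pipe wall = ln(79/70)/(2π×387×13.6) = 3.658×10^-6 K/W
R_perlite board = ln(139/79)/(2π×0.0546×13.6) = 0.1211 K/W
R_outer film = 1/(h_o·2πr_oL) = 1/(27.3×2π×0.139×13.6) = 0.003084 K/W
R_total = 0.1242 K/W
Q = ΔT/R_total = 270/0.1242

Q ≈ 2170 W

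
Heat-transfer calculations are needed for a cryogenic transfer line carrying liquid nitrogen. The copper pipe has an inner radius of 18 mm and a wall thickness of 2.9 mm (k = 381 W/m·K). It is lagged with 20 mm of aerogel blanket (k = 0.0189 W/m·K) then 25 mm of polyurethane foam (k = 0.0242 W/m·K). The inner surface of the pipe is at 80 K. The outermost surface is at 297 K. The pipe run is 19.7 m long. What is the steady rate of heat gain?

For a radial system each layer contributes R = ln(r_out/r_in)/(2πkL); films add R = 1/(hA).
R_copper pipe wall = ln(20.9/18)/(2π×381×19.7) = 3.167×10^-6 K/W
R_aerogel blanket = ln(40.9/20.9)/(2π×0.0189×19.7) = 0.287 K/W
R_polyurethane foam = ln(65.9/40.9)/(2π×0.0242×19.7) = 0.1592 K/W
R_total = 0.4462 K/W
Q = ΔT/R_total = 217/0.4462

Q ≈ 486 W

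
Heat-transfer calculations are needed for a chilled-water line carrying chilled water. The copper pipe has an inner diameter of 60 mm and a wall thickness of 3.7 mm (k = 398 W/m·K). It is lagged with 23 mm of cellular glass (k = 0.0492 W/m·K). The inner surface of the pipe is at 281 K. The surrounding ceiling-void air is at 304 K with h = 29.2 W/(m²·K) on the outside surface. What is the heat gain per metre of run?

q′ ≈ 12.9 W/m

Radial resistances (cylindrical: R_cond = ln(r_o/r_i)/(2πkL), R_conv = 1/(h·2πrL)):
R_copper pipe wall = ln(33.7/30)/(2π×398×1) = 4.651×10^-5 K/W
R_cellular glass = ln(56.7/33.7)/(2π×0.0492×1) = 1.683 K/W
R_outer film = 1/(h_o·2πr_oL) = 1/(29.2×2π×0.0567×1) = 0.09613 K/W
R_total = 1.779 K/W
Q = ΔT/R_total = 23/1.779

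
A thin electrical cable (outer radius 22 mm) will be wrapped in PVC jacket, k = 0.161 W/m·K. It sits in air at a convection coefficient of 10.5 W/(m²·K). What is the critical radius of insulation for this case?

r_cr ≈ 15.3 mm

For a cylinder r_cr = k/h = 0.161/10.5
r_cr = 15.3 mm; since the bare radius (22 mm) is above r_cr, any added insulation will reduce heat loss.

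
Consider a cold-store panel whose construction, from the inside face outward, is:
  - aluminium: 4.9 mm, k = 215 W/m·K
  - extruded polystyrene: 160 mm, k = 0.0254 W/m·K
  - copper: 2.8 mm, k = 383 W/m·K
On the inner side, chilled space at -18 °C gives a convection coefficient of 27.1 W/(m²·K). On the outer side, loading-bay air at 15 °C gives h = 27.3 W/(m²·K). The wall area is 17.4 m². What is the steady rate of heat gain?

Q ≈ 90.1 W

Treating each layer as a thermal resistance in series:
R_inner film = 1/(h_i·A) = 1/(27.1×17.4) = 0.002121 K/W
R_aluminium = L/(kA) = 0.0049/(215×17.4) = 1.31×10^-6 K/W
R_extruded polystyrene = L/(kA) = 0.16/(0.0254×17.4) = 0.362 K/W
R_copper = L/(kA) = 0.0028/(383×17.4) = 4.202×10^-7 K/W
R_outer film = 1/(h_o·A) = 1/(27.3×17.4) = 0.002105 K/W
R_total = 0.3663 K/W
Q = ΔT / R_total = 33 / 0.3663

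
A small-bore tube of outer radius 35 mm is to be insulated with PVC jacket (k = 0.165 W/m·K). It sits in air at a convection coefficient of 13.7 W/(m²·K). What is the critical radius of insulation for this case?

r_cr ≈ 12 mm

For a cylinder r_cr = k/h = 0.165/13.7
r_cr = 12 mm; since the bare radius (35 mm) is above r_cr, any added insulation will reduce heat loss.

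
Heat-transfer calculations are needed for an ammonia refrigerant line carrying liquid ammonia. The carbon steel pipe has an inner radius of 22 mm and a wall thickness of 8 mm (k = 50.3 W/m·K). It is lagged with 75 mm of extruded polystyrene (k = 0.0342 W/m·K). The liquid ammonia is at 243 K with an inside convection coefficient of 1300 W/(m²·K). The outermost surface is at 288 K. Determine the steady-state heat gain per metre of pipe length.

q′ ≈ 7.71 W/m

For a radial system each layer contributes R = ln(r_out/r_in)/(2πkL); films add R = 1/(hA).
R_inner film = 1/(h_i·2πr₁L) = 1/(1300×2π×0.022×1) = 0.005565 K/W
R_carbon steel pipe wall = ln(30/22)/(2π×50.3×1) = 9.814×10^-4 K/W
R_extruded polystyrene = ln(105/30)/(2π×0.0342×1) = 5.83 K/W
R_total = 5.836 K/W
Q = ΔT/R_total = 45/5.836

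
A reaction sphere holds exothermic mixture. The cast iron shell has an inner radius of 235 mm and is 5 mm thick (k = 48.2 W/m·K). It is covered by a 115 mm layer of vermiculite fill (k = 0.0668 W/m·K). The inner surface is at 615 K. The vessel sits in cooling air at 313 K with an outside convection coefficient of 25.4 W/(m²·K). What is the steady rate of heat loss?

Q ≈ 185 W

Spherical conduction: R = (1/r_in − 1/r_out)/(4πk) per layer; series-sum.
R_cast iron shell = (1/0.235 − 1/0.24)/(4π×48.2) = 1.464×10^-4 K/W
R_vermiculite fill = (1/0.24 − 1/0.355)/(4π×0.0668) = 1.608 K/W
R_outer film = 1/(h·4πr_o²) = 1/(25.4×4π×0.355²) = 0.02486 K/W
R_total = 1.633 K/W
Q = ΔT/R_total = 302/1.633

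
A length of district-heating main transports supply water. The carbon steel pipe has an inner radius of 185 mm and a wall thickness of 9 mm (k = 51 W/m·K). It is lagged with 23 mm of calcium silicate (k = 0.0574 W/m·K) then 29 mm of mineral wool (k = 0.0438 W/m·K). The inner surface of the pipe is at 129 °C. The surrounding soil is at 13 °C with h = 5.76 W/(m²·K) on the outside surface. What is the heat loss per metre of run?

q′ ≈ 132 W/m

Per-layer cylindrical resistances, series-summed:
R_carbon steel pipe wall = ln(194/185)/(2π×51×1) = 1.482×10^-4 K/W
R_calcium silicate = ln(217/194)/(2π×0.0574×1) = 0.3107 K/W
R_mineral wool = ln(246/217)/(2π×0.0438×1) = 0.4558 K/W
R_outer film = 1/(h_o·2πr_oL) = 1/(5.76×2π×0.246×1) = 0.1123 K/W
R_total = 0.8789 K/W
Q = ΔT/R_total = 116/0.8789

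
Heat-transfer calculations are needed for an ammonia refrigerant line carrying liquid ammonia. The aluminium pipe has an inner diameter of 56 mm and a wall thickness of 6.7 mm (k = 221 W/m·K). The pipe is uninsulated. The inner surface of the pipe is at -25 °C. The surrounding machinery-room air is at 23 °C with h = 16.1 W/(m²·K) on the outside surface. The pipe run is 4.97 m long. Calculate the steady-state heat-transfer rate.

For a radial system each layer contributes R = ln(r_out/r_in)/(2πkL); films add R = 1/(hA).
R_aluminium pipe wall = ln(34.7/28)/(2π×221×4.97) = 3.109×10^-5 K/W
R_outer film = 1/(h_o·2πr_oL) = 1/(16.1×2π×0.0347×4.97) = 0.05732 K/W
R_total = 0.05735 K/W
Q = ΔT/R_total = 48/0.05735

Q ≈ 837 W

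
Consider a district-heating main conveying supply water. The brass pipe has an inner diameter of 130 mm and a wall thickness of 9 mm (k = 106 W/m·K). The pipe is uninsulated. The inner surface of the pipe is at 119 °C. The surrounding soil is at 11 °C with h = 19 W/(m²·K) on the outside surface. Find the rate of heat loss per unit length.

Per-layer cylindrical resistances, series-summed:
R_brass pipe wall = ln(74/65)/(2π×106×1) = 1.947×10^-4 K/W
R_outer film = 1/(h_o·2πr_oL) = 1/(19×2π×0.074×1) = 0.1132 K/W
R_total = 0.1134 K/W
Q = ΔT/R_total = 108/0.1134

q′ ≈ 952 W/m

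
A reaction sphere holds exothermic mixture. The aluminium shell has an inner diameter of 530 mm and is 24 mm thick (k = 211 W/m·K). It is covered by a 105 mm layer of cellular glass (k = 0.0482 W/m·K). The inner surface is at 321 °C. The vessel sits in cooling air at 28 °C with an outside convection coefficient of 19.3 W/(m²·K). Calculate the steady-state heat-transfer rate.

For a spherical shell R = (1/r₁ − 1/r₂)/(4πk); film R = 1/(h·4πr²). In series:
R_aluminium shell = (1/0.265 − 1/0.289)/(4π×211) = 1.182×10^-4 K/W
R_cellular glass = (1/0.289 − 1/0.394)/(4π×0.0482) = 1.522 K/W
R_outer film = 1/(h·4πr_o²) = 1/(19.3×4π×0.394²) = 0.02656 K/W
R_total = 1.549 K/W
Q = ΔT/R_total = 293/1.549

Q ≈ 189 W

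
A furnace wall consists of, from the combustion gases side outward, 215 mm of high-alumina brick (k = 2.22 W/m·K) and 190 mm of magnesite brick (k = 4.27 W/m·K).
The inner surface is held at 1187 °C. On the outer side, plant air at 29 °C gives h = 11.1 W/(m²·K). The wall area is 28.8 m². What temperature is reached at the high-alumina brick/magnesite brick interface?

Treating each layer as a thermal resistance in series:
R_high-alumina brick = L/(kA) = 0.215/(2.22×28.8) = 0.003363 K/W
R_magnesite brick = L/(kA) = 0.19/(4.27×28.8) = 0.001545 K/W
R_outer film = 1/(h_o·A) = 1/(11.1×28.8) = 0.003128 K/W
R_total = 0.008036 K/W;  Q = ΔT/R_total = 1158/0.008036 = 144100 W
T_interface = T_inner − Q·ΣR(inner→interface) = 1187 − 144000×0.003363

T ≈ 702 °C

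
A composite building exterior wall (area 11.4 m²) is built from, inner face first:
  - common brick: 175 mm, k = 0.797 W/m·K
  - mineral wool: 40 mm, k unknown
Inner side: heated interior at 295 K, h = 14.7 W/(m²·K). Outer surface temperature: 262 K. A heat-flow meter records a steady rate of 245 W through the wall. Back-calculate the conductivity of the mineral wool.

k ≈ 0.0321 W/(m·K)

Treating each layer as a thermal resistance in series:
R_inner film = 1/(h_i·A) = 1/(14.7×11.4) = 0.005967 K/W
R_common brick = L/(kA) = 0.175/(0.797×11.4) = 0.01926 K/W
Sum of known resistances R_other = 0.02523 K/W
Total R = ΔT/Q = 33/245 = 0.1347 K/W
R_mineral wool = R_total − R_other = 0.1095 K/W
k = L/(R·A) = 0.04/(0.1095×11.4)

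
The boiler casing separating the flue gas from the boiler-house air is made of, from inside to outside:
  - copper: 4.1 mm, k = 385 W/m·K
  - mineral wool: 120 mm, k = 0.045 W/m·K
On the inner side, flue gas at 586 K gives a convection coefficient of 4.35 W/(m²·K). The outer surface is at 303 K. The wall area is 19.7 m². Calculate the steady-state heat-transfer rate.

Q ≈ 1920 W

Treating each layer as a thermal resistance in series:
R_inner film = 1/(h_i·A) = 1/(4.35×19.7) = 0.01167 K/W
R_copper = L/(kA) = 0.0041/(385×19.7) = 5.406×10^-7 K/W
R_mineral wool = L/(kA) = 0.12/(0.045×19.7) = 0.1354 K/W
R_total = 0.147 K/W
Q = ΔT / R_total = 283 / 0.147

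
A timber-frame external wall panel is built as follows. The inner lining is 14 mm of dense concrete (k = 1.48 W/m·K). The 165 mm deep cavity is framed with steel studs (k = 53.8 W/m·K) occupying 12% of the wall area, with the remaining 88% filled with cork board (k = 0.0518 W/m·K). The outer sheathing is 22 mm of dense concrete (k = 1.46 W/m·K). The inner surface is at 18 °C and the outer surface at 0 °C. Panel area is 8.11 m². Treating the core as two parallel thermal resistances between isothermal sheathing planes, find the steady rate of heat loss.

Sheathing layers in series; stud and cavity paths in parallel between them.
R_inner = 0.014/(1.48×8.11) = 0.001166 K/W
R_stud  = 0.165/(53.8×0.12×8.11) = 0.003151 K/W
R_cav   = 0.165/(0.0518×0.88×8.11) = 0.4463 K/W
1/R_core = 1/R_stud + 1/R_cav → R_core = 0.003129 K/W
R_outer = 0.022/(1.46×8.11) = 0.001858 K/W
R_total = 0.006154 K/W
Q = ΔT/R_total = 18/0.006154

Q ≈ 2930 W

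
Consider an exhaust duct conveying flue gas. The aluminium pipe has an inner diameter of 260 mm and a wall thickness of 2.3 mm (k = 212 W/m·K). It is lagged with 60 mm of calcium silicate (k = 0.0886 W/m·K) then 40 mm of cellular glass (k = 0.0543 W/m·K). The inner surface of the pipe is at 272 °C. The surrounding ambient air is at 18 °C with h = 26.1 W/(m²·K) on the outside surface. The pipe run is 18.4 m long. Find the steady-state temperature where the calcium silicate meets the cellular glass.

Cylindrical conduction, so R = ln(r₂/r₁)/(2πkL) per layer, in series:
R_aluminium pipe wall = ln(132.3/130)/(2π×212×18.4) = 7.155×10^-7 K/W
R_calcium silicate = ln(192.3/132.3)/(2π×0.0886×18.4) = 0.03651 K/W
R_cellular glass = ln(232.3/192.3)/(2π×0.0543×18.4) = 0.0301 K/W
R_outer film = 1/(h_o·2πr_oL) = 1/(26.1×2π×0.2323×18.4) = 0.001427 K/W
R_total = 0.06804 K/W
Q = ΔT/R_total = 254/0.06804
Q = 3730 W
T_interface = T_inner − Q·ΣR(inner→interface) = 272 − 3730×0.03651

T ≈ 136 °C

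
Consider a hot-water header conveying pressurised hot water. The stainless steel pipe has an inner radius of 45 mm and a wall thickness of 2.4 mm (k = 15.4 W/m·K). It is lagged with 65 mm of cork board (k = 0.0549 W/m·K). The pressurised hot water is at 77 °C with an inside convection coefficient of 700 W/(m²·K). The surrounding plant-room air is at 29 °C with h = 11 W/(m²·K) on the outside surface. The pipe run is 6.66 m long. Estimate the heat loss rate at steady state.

Q ≈ 121 W

Cylindrical conduction, so R = ln(r₂/r₁)/(2πkL) per layer, in series:
R_inner film = 1/(h_i·2πr₁L) = 1/(700×2π×0.045×6.66) = 7.586×10^-4 K/W
R_stainless steel pipe wall = ln(47.4/45)/(2π×15.4×6.66) = 8.063×10^-5 K/W
R_cork board = ln(112.4/47.4)/(2π×0.0549×6.66) = 0.3758 K/W
R_outer film = 1/(h_o·2πr_oL) = 1/(11×2π×0.1124×6.66) = 0.01933 K/W
R_total = 0.396 K/W
Q = ΔT/R_total = 48/0.396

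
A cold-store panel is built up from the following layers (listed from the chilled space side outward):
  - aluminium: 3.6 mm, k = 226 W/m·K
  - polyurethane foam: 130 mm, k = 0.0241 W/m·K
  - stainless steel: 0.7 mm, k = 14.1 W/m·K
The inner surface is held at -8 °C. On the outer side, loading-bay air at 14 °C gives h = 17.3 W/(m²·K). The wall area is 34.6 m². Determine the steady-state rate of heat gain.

Thermal resistances in series:
R_aluminium = L/(kA) = 0.0036/(226×34.6) = 4.604×10^-7 K/W
R_polyurethane foam = L/(kA) = 0.13/(0.0241×34.6) = 0.1559 K/W
R_stainless steel = L/(kA) = 0.0007/(14.1×34.6) = 1.435×10^-6 K/W
R_outer film = 1/(h_o·A) = 1/(17.3×34.6) = 0.001671 K/W
R_total = 0.1576 K/W
Q = ΔT / R_total = 22 / 0.1576

Q ≈ 140 W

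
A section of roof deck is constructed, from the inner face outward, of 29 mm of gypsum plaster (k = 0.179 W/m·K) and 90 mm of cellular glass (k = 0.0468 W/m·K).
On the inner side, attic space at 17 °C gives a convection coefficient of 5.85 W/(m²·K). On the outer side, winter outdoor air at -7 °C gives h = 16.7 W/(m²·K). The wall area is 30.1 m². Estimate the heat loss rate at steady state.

Q ≈ 312 W

Model the wall as resistances in series:
R_inner film = 1/(h_i·A) = 1/(5.85×30.1) = 0.005679 K/W
R_gypsum plaster = L/(kA) = 0.029/(0.179×30.1) = 0.005382 K/W
R_cellular glass = L/(kA) = 0.09/(0.0468×30.1) = 0.06389 K/W
R_outer film = 1/(h_o·A) = 1/(16.7×30.1) = 0.001989 K/W
R_total = 0.07694 K/W
Q = ΔT / R_total = 24 / 0.07694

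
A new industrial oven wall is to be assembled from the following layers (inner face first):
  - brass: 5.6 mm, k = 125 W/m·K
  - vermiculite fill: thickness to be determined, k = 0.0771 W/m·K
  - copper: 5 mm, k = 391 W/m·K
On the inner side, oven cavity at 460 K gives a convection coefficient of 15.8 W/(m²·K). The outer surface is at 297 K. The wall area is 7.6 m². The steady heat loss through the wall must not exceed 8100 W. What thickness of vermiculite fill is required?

Model the wall as resistances in series:
R_inner film = 1/(h_i·A) = 1/(15.8×7.6) = 0.008328 K/W
R_brass = L/(kA) = 0.0056/(125×7.6) = 5.895×10^-6 K/W
R_copper = L/(kA) = 0.005/(391×7.6) = 1.683×10^-6 K/W
Sum of the known resistances R_other = 0.008335 K/W
Required total resistance R_tot = ΔT/Q_allow = 163/8100 = 0.02012 K/W
R_vermiculite fill = R_tot − R_other = 0.01179 K/W
L = R·k·A = 0.01179×0.0771×7.6

L ≈ 6.91 mm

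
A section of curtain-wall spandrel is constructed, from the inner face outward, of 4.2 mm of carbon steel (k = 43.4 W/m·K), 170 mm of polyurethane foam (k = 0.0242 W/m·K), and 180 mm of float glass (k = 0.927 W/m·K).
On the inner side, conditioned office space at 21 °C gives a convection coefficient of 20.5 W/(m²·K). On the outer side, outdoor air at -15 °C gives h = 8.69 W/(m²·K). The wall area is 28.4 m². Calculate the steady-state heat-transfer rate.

Thermal resistances in series:
R_inner film = 1/(h_i·A) = 1/(20.5×28.4) = 0.001718 K/W
R_carbon steel = L/(kA) = 0.0042/(43.4×28.4) = 3.408×10^-6 K/W
R_polyurethane foam = L/(kA) = 0.17/(0.0242×28.4) = 0.2474 K/W
R_float glass = L/(kA) = 0.18/(0.927×28.4) = 0.006837 K/W
R_outer film = 1/(h_o·A) = 1/(8.69×28.4) = 0.004052 K/W
R_total = 0.26 K/W
Q = ΔT / R_total = 36 / 0.26

Q ≈ 138 W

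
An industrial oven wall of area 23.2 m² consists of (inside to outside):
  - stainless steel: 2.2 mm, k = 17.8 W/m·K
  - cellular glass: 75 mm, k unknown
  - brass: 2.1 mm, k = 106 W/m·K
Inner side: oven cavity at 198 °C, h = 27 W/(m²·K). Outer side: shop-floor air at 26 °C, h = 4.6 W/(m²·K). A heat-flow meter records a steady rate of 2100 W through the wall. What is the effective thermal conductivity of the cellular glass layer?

Thermal resistances in series:
R_inner film = 1/(h_i·A) = 1/(27×23.2) = 0.001596 K/W
R_stainless steel = L/(kA) = 0.0022/(17.8×23.2) = 5.327×10^-6 K/W
R_brass = L/(kA) = 0.0021/(106×23.2) = 8.539×10^-7 K/W
R_outer film = 1/(h_o·A) = 1/(4.6×23.2) = 0.00937 K/W
Sum of known resistances R_other = 0.01097 K/W
Total R = ΔT/Q = 172/2100 = 0.0819 K/W
R_cellular glass = R_total − R_other = 0.07093 K/W
k = L/(R·A) = 0.075/(0.07093×23.2)

k ≈ 0.0456 W/(m·K)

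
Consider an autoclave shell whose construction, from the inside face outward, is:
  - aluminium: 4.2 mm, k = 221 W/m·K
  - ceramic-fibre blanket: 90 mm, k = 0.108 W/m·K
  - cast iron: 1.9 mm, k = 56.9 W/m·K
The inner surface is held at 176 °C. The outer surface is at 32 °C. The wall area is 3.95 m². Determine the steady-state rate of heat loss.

Model the wall as resistances in series:
R_aluminium = L/(kA) = 0.0042/(221×3.95) = 4.811×10^-6 K/W
R_ceramic-fibre blanket = L/(kA) = 0.09/(0.108×3.95) = 0.211 K/W
R_cast iron = L/(kA) = 0.0019/(56.9×3.95) = 8.454×10^-6 K/W
R_total = 0.211 K/W
Q = ΔT / R_total = 144 / 0.211

Q ≈ 683 W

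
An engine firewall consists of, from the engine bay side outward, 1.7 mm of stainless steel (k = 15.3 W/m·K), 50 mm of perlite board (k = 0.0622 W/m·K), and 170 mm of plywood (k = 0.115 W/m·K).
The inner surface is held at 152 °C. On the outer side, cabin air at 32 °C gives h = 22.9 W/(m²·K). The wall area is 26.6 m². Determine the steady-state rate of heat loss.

Q ≈ 1370 W

Series thermal resistances:
R_stainless steel = L/(kA) = 0.0017/(15.3×26.6) = 4.177×10^-6 K/W
R_perlite board = L/(kA) = 0.05/(0.0622×26.6) = 0.03022 K/W
R_plywood = L/(kA) = 0.17/(0.115×26.6) = 0.05557 K/W
R_outer film = 1/(h_o·A) = 1/(22.9×26.6) = 0.001642 K/W
R_total = 0.08744 K/W
Q = ΔT / R_total = 120 / 0.08744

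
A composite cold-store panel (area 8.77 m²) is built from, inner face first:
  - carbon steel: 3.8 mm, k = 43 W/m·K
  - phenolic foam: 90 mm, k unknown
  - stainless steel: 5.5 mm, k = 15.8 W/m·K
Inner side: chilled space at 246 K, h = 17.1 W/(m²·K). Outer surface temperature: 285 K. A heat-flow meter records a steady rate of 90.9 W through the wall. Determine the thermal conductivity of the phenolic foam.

Using the resistance-network approach (series):
R_inner film = 1/(h_i·A) = 1/(17.1×8.77) = 0.006668 K/W
R_carbon steel = L/(kA) = 0.0038/(43×8.77) = 1.008×10^-5 K/W
R_stainless steel = L/(kA) = 0.0055/(15.8×8.77) = 3.969×10^-5 K/W
Sum of known resistances R_other = 0.006718 K/W
Total R = ΔT/Q = 39/90.9 = 0.429 K/W
R_phenolic foam = R_total − R_other = 0.4223 K/W
k = L/(R·A) = 0.09/(0.4223×8.77)

k ≈ 0.0243 W/(m·K)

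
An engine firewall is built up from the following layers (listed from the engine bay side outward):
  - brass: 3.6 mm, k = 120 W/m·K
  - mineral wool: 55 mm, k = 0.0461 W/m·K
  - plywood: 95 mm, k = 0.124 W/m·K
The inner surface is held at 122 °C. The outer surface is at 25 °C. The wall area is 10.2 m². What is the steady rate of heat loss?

Q ≈ 505 W

Series thermal resistances:
R_brass = L/(kA) = 0.0036/(120×10.2) = 2.941×10^-6 K/W
R_mineral wool = L/(kA) = 0.055/(0.0461×10.2) = 0.117 K/W
R_plywood = L/(kA) = 0.095/(0.124×10.2) = 0.07511 K/W
R_total = 0.1921 K/W
Q = ΔT / R_total = 97 / 0.1921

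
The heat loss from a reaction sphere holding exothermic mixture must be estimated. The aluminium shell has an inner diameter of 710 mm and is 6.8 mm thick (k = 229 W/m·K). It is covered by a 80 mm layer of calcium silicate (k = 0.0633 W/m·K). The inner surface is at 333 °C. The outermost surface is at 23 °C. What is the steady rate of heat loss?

Q ≈ 493 W

Spherical conduction: R = (1/r_in − 1/r_out)/(4πk) per layer; series-sum.
R_aluminium shell = (1/0.355 − 1/0.3618)/(4π×229) = 1.84×10^-5 K/W
R_calcium silicate = (1/0.3618 − 1/0.4418)/(4π×0.0633) = 0.6292 K/W
R_total = 0.6292 K/W
Q = ΔT/R_total = 310/0.6292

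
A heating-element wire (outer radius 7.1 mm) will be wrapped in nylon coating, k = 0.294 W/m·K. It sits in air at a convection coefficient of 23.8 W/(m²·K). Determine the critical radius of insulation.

r_cr ≈ 12.4 mm

For a cylinder r_cr = k/h = 0.294/23.8
r_cr = 12.4 mm; since the bare radius (7.1 mm) is below r_cr, adding a thin layer of insulation will *increase* heat loss.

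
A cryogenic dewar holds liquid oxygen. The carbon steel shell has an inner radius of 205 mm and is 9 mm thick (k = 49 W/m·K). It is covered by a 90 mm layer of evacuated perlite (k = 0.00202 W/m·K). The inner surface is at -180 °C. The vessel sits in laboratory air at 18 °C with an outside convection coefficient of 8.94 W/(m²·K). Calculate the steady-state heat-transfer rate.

Q ≈ 3.63 W

Each spherical layer contributes R = (1/r_i − 1/r_o)/(4πk):
R_carbon steel shell = (1/0.205 − 1/0.214)/(4π×49) = 3.332×10^-4 K/W
R_evacuated perlite = (1/0.214 − 1/0.304)/(4π×0.00202) = 54.5 K/W
R_outer film = 1/(h·4πr_o²) = 1/(8.94×4π×0.304²) = 0.09632 K/W
R_total = 54.6 K/W
Q = ΔT/R_total = 198/54.6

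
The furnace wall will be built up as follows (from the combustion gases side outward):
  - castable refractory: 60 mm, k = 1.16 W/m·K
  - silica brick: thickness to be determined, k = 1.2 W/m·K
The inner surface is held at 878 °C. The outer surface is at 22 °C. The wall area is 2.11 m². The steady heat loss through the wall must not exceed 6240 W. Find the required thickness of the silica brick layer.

L ≈ 285 mm

Using the resistance-network approach (series):
R_castable refractory = L/(kA) = 0.06/(1.16×2.11) = 0.02451 K/W
Sum of the known resistances R_other = 0.02451 K/W
Required total resistance R_tot = ΔT/Q_allow = 856/6240 = 0.1372 K/W
R_silica brick = R_tot − R_other = 0.1127 K/W
L = R·k·A = 0.1127×1.2×2.11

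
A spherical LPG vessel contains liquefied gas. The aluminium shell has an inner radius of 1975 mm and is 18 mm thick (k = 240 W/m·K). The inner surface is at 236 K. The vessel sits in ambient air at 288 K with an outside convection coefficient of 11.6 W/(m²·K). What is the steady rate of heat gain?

Each spherical layer contributes R = (1/r_i − 1/r_o)/(4πk):
R_aluminium shell = (1/1.975 − 1/1.993)/(4π×240) = 1.516×10^-6 K/W
R_outer film = 1/(h·4πr_o²) = 1/(11.6×4π×1.993²) = 0.001727 K/W
R_total = 0.001729 K/W
Q = ΔT/R_total = 52/0.001729

Q ≈ 30100 W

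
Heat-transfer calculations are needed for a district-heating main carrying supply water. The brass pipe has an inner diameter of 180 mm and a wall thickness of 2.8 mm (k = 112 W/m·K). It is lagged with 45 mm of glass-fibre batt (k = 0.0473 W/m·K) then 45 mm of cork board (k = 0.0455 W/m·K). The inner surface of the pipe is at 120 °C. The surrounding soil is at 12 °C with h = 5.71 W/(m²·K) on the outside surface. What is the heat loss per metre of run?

Radial resistances (cylindrical: R_cond = ln(r_o/r_i)/(2πkL), R_conv = 1/(h·2πrL)):
R_brass pipe wall = ln(92.8/90)/(2π×112×1) = 4.354×10^-5 K/W
R_glass-fibre batt = ln(137.8/92.8)/(2π×0.0473×1) = 1.33 K/W
R_cork board = ln(182.8/137.8)/(2π×0.0455×1) = 0.9885 K/W
R_outer film = 1/(h_o·2πr_oL) = 1/(5.71×2π×0.1828×1) = 0.1525 K/W
R_total = 2.471 K/W
Q = ΔT/R_total = 108/2.471

q′ ≈ 43.7 W/m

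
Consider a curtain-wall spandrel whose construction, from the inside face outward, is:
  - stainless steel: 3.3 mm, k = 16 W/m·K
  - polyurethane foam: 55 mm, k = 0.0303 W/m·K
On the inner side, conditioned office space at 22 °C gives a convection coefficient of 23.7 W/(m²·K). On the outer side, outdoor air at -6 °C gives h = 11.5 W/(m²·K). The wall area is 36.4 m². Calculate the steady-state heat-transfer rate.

Q ≈ 524 W

Thermal resistances in series:
R_inner film = 1/(h_i·A) = 1/(23.7×36.4) = 0.001159 K/W
R_stainless steel = L/(kA) = 0.0033/(16×36.4) = 5.666×10^-6 K/W
R_polyurethane foam = L/(kA) = 0.055/(0.0303×36.4) = 0.04987 K/W
R_outer film = 1/(h_o·A) = 1/(11.5×36.4) = 0.002389 K/W
R_total = 0.05342 K/W
Q = ΔT / R_total = 28 / 0.05342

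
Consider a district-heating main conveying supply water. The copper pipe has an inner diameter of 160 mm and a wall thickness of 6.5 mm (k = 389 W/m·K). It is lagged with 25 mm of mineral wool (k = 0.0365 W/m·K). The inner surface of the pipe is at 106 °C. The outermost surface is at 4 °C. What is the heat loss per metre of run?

q′ ≈ 92.1 W/m

Radial resistances (cylindrical: R_cond = ln(r_o/r_i)/(2πkL), R_conv = 1/(h·2πrL)):
R_copper pipe wall = ln(86.5/80)/(2π×389×1) = 3.196×10^-5 K/W
R_mineral wool = ln(111.5/86.5)/(2π×0.0365×1) = 1.107 K/W
R_total = 1.107 K/W
Q = ΔT/R_total = 102/1.107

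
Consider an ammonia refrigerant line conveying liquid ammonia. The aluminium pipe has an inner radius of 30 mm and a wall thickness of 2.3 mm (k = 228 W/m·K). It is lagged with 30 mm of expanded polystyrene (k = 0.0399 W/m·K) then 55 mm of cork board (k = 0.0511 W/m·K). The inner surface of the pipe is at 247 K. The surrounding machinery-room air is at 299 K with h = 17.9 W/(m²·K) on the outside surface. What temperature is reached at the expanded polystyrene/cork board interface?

Cylindrical conduction, so R = ln(r₂/r₁)/(2πkL) per layer, in series:
R_aluminium pipe wall = ln(32.3/30)/(2π×228×1) = 5.156×10^-5 K/W
R_expanded polystyrene = ln(62.3/32.3)/(2π×0.0399×1) = 2.62 K/W
R_cork board = ln(117.3/62.3)/(2π×0.0511×1) = 1.971 K/W
R_outer film = 1/(h_o·2πr_oL) = 1/(17.9×2π×0.1173×1) = 0.0758 K/W
R_total = 4.667 K/W
Q = ΔT/R_total = 52/4.667
Q = 11.1 W/m
T_interface = T_inner + Q·ΣR(inner→interface) = 247 + 11.1×2.62

T ≈ 276 K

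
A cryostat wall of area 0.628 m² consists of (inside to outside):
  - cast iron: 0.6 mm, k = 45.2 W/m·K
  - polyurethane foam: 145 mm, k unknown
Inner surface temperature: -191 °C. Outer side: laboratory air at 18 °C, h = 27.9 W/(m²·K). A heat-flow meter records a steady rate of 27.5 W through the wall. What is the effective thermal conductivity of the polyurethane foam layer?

Using the resistance-network approach (series):
R_cast iron = L/(kA) = 0.0006/(45.2×0.628) = 2.114×10^-5 K/W
R_outer film = 1/(h_o·A) = 1/(27.9×0.628) = 0.05707 K/W
Sum of known resistances R_other = 0.05709 K/W
Total R = ΔT/Q = 209/27.5 = 7.6 K/W
R_polyurethane foam = R_total − R_other = 7.543 K/W
k = L/(R·A) = 0.145/(7.543×0.628)

k ≈ 0.0306 W/(m·K)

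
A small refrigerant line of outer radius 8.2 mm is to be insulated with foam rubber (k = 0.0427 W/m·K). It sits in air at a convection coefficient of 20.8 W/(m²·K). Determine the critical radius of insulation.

For a cylinder r_cr = k/h = 0.0427/20.8
r_cr = 2.05 mm; since the bare radius (8.2 mm) is above r_cr, any added insulation will reduce heat loss.

r_cr ≈ 2.05 mm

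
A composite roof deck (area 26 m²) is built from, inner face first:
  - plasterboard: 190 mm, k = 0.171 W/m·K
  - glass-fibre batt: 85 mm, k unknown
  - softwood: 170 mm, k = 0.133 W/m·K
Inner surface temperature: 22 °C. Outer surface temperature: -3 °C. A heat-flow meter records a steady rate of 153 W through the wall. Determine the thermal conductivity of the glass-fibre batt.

k ≈ 0.0457 W/(m·K)

Series thermal resistances:
R_plasterboard = L/(kA) = 0.19/(0.171×26) = 0.04274 K/W
R_softwood = L/(kA) = 0.17/(0.133×26) = 0.04916 K/W
Sum of known resistances R_other = 0.0919 K/W
Total R = ΔT/Q = 25/153 = 0.1634 K/W
R_glass-fibre batt = R_total − R_other = 0.0715 K/W
k = L/(R·A) = 0.085/(0.0715×26)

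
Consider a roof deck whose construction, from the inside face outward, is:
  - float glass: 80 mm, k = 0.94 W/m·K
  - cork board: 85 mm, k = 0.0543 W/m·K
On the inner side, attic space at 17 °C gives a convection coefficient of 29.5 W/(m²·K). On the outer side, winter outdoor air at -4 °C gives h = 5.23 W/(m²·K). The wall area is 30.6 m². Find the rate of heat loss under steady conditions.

Using the resistance-network approach (series):
R_inner film = 1/(h_i·A) = 1/(29.5×30.6) = 0.001108 K/W
R_float glass = L/(kA) = 0.08/(0.94×30.6) = 0.002781 K/W
R_cork board = L/(kA) = 0.085/(0.0543×30.6) = 0.05116 K/W
R_outer film = 1/(h_o·A) = 1/(5.23×30.6) = 0.006249 K/W
R_total = 0.06129 K/W
Q = ΔT / R_total = 21 / 0.06129

Q ≈ 343 W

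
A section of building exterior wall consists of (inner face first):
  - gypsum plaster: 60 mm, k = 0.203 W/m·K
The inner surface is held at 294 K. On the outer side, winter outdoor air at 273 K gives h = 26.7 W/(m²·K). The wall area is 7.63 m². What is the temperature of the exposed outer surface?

Treating each layer as a thermal resistance in series:
R_gypsum plaster = L/(kA) = 0.06/(0.203×7.63) = 0.03874 K/W
R_outer film = 1/(h_o·A) = 1/(26.7×7.63) = 0.004909 K/W
R_total = 0.04365 K/W;  Q = ΔT/R_total = 21/0.04365 = 481.1 W
T_interface = T_inner − Q·ΣR(inner→interface) = 294 − 481×0.03874

T ≈ 275 K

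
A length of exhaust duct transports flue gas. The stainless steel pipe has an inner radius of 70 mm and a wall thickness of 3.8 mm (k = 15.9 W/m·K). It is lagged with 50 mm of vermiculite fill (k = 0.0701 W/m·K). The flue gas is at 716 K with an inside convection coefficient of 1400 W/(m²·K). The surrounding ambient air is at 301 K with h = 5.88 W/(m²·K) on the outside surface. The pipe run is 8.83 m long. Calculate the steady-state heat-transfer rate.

Q ≈ 2630 W

Treating each annulus and film as a series resistance:
R_inner film = 1/(h_i·2πr₁L) = 1/(1400×2π×0.07×8.83) = 1.839×10^-4 K/W
R_stainless steel pipe wall = ln(73.8/70)/(2π×15.9×8.83) = 5.993×10^-5 K/W
R_vermiculite fill = ln(123.8/73.8)/(2π×0.0701×8.83) = 0.133 K/W
R_outer film = 1/(h_o·2πr_oL) = 1/(5.88×2π×0.1238×8.83) = 0.02476 K/W
R_total = 0.158 K/W
Q = ΔT/R_total = 415/0.158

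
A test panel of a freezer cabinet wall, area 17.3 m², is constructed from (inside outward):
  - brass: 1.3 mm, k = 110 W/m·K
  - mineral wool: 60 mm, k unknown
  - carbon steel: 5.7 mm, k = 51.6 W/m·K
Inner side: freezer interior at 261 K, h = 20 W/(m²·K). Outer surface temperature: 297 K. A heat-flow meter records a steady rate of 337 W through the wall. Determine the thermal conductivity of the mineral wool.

k ≈ 0.0334 W/(m·K)

Series thermal resistances:
R_inner film = 1/(h_i·A) = 1/(20×17.3) = 0.00289 K/W
R_brass = L/(kA) = 0.0013/(110×17.3) = 6.831×10^-7 K/W
R_carbon steel = L/(kA) = 0.0057/(51.6×17.3) = 6.385×10^-6 K/W
Sum of known resistances R_other = 0.002897 K/W
Total R = ΔT/Q = 36/337 = 0.1068 K/W
R_mineral wool = R_total − R_other = 0.1039 K/W
k = L/(R·A) = 0.06/(0.1039×17.3)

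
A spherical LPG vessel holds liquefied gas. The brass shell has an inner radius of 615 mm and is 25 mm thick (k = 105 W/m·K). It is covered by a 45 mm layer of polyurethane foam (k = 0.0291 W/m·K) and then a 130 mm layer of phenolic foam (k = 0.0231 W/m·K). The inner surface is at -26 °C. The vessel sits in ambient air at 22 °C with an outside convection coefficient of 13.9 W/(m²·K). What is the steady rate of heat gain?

Radial (spherical) resistances in series:
R_brass shell = (1/0.615 − 1/0.64)/(4π×105) = 4.814×10^-5 K/W
R_polyurethane foam = (1/0.64 − 1/0.685)/(4π×0.0291) = 0.2807 K/W
R_phenolic foam = (1/0.685 − 1/0.815)/(4π×0.0231) = 0.8022 K/W
R_outer film = 1/(h·4πr_o²) = 1/(13.9×4π×0.815²) = 0.008619 K/W
R_total = 1.092 K/W
Q = ΔT/R_total = 48/1.092

Q ≈ 44 W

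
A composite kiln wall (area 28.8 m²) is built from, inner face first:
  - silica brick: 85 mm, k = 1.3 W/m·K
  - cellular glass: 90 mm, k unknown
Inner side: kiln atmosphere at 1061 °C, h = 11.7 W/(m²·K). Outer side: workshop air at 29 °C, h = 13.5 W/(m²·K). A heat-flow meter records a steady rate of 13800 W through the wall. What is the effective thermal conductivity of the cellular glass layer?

k ≈ 0.0467 W/(m·K)

Thermal resistances in series:
R_inner film = 1/(h_i·A) = 1/(11.7×28.8) = 0.002968 K/W
R_silica brick = L/(kA) = 0.085/(1.3×28.8) = 0.00227 K/W
R_outer film = 1/(h_o·A) = 1/(13.5×28.8) = 0.002572 K/W
Sum of known resistances R_other = 0.00781 K/W
Total R = ΔT/Q = 1032/13800 = 0.07478 K/W
R_cellular glass = R_total − R_other = 0.06697 K/W
k = L/(R·A) = 0.09/(0.06697×28.8)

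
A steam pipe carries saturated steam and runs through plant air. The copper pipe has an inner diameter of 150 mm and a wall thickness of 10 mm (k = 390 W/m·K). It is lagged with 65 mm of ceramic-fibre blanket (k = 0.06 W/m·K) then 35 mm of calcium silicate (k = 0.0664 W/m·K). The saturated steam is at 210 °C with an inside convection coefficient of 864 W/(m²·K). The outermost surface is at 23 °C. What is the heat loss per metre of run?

q′ ≈ 93 W/m

Treating each annulus and film as a series resistance:
R_inner film = 1/(h_i·2πr₁L) = 1/(864×2π×0.075×1) = 0.002456 K/W
R_copper pipe wall = ln(85/75)/(2π×390×1) = 5.108×10^-5 K/W
R_ceramic-fibre blanket = ln(150/85)/(2π×0.06×1) = 1.507 K/W
R_calcium silicate = ln(185/150)/(2π×0.0664×1) = 0.5027 K/W
R_total = 2.012 K/W
Q = ΔT/R_total = 187/2.012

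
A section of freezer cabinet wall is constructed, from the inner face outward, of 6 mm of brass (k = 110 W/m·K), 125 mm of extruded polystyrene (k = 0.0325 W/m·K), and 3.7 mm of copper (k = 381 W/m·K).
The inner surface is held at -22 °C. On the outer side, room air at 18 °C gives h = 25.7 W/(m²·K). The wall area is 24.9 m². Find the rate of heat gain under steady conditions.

Model the wall as resistances in series:
R_brass = L/(kA) = 0.006/(110×24.9) = 2.191×10^-6 K/W
R_extruded polystyrene = L/(kA) = 0.125/(0.0325×24.9) = 0.1545 K/W
R_copper = L/(kA) = 0.0037/(381×24.9) = 3.9×10^-7 K/W
R_outer film = 1/(h_o·A) = 1/(25.7×24.9) = 0.001563 K/W
R_total = 0.156 K/W
Q = ΔT / R_total = 40 / 0.156

Q ≈ 256 W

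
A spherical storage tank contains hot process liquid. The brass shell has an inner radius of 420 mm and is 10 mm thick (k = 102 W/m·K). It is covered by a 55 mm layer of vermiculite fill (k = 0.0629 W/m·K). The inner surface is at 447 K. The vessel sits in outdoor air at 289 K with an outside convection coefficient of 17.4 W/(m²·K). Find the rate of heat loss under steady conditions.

Q ≈ 447 W

For a spherical shell R = (1/r₁ − 1/r₂)/(4πk); film R = 1/(h·4πr²). In series:
R_brass shell = (1/0.42 − 1/0.43)/(4π×102) = 4.32×10^-5 K/W
R_vermiculite fill = (1/0.43 − 1/0.485)/(4π×0.0629) = 0.3337 K/W
R_outer film = 1/(h·4πr_o²) = 1/(17.4×4π×0.485²) = 0.01944 K/W
R_total = 0.3531 K/W
Q = ΔT/R_total = 158/0.3531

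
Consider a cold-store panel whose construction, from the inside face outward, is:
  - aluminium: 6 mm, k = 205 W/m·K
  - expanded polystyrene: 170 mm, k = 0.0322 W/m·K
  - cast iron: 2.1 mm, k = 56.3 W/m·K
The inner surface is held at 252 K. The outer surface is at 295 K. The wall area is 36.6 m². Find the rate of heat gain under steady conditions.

Q ≈ 298 W

Series thermal resistances:
R_aluminium = L/(kA) = 0.006/(205×36.6) = 7.997×10^-7 K/W
R_expanded polystyrene = L/(kA) = 0.17/(0.0322×36.6) = 0.1442 K/W
R_cast iron = L/(kA) = 0.0021/(56.3×36.6) = 1.019×10^-6 K/W
R_total = 0.1443 K/W
Q = ΔT / R_total = 43 / 0.1443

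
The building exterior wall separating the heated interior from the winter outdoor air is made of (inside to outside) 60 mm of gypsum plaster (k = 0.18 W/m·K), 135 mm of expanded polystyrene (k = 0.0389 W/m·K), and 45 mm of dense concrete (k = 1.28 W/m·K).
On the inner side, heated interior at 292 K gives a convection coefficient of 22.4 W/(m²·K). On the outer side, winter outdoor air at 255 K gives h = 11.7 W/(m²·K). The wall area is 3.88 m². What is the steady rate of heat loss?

Model the wall as resistances in series:
R_inner film = 1/(h_i·A) = 1/(22.4×3.88) = 0.01151 K/W
R_gypsum plaster = L/(kA) = 0.06/(0.18×3.88) = 0.08591 K/W
R_expanded polystyrene = L/(kA) = 0.135/(0.0389×3.88) = 0.8944 K/W
R_dense concrete = L/(kA) = 0.045/(1.28×3.88) = 0.009061 K/W
R_outer film = 1/(h_o·A) = 1/(11.7×3.88) = 0.02203 K/W
R_total = 1.023 K/W
Q = ΔT / R_total = 37 / 1.023

Q ≈ 36.2 W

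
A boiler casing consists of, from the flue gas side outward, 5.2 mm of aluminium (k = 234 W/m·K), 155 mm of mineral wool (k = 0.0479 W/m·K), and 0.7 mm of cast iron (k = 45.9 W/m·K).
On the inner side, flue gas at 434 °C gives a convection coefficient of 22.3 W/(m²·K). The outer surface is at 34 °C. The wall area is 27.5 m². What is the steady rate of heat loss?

Q ≈ 3350 W

Model the wall as resistances in series:
R_inner film = 1/(h_i·A) = 1/(22.3×27.5) = 0.001631 K/W
R_aluminium = L/(kA) = 0.0052/(234×27.5) = 8.081×10^-7 K/W
R_mineral wool = L/(kA) = 0.155/(0.0479×27.5) = 0.1177 K/W
R_cast iron = L/(kA) = 0.0007/(45.9×27.5) = 5.546×10^-7 K/W
R_total = 0.1193 K/W
Q = ΔT / R_total = 400 / 0.1193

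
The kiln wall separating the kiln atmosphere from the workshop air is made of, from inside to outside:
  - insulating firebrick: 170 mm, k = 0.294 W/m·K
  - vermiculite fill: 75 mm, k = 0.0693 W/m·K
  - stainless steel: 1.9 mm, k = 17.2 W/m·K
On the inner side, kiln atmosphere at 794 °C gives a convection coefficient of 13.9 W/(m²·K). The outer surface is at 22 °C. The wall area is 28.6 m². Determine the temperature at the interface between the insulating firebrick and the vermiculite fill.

T ≈ 504 °C

Thermal resistances in series:
R_inner film = 1/(h_i·A) = 1/(13.9×28.6) = 0.002515 K/W
R_insulating firebrick = L/(kA) = 0.17/(0.294×28.6) = 0.02022 K/W
R_vermiculite fill = L/(kA) = 0.075/(0.0693×28.6) = 0.03784 K/W
R_stainless steel = L/(kA) = 0.0019/(17.2×28.6) = 3.862×10^-6 K/W
R_total = 0.06058 K/W;  Q = ΔT/R_total = 772/0.06058 = 12740 W
T_interface = T_inner − Q·ΣR(inner→interface) = 794 − 12700×0.02273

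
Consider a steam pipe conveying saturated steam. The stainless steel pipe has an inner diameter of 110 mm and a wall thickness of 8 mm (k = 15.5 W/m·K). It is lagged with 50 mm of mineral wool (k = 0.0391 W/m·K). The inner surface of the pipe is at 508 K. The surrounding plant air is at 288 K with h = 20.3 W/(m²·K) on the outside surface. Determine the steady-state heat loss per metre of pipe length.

q′ ≈ 89.8 W/m

Cylindrical conduction, so R = ln(r₂/r₁)/(2πkL) per layer, in series:
R_stainless steel pipe wall = ln(63/55)/(2π×15.5×1) = 0.001394 K/W
R_mineral wool = ln(113/63)/(2π×0.0391×1) = 2.378 K/W
R_outer film = 1/(h_o·2πr_oL) = 1/(20.3×2π×0.113×1) = 0.06938 K/W
R_total = 2.449 K/W
Q = ΔT/R_total = 220/2.449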